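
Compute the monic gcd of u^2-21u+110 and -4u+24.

Euclidean algorithm in ℚ[u]:
  u^2-21u+110 = (-(1/4)u+15/4)(-4u+24) + (20)
  -4u+24 = (-(1/5)u+6/5)(20) + (0)
The last nonzero remainder is the constant 20, so the polynomials are coprime and gcd = 1.

1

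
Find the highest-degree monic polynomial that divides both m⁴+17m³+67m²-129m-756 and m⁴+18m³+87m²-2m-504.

m³+20m²+127m+252

Euclidean algorithm in ℚ[m]:
  m⁴+17m³+67m²-129m-756 = (m⁴+18m³+87m²-2m-504) + (-m³-20m²-127m-252)
  m⁴+18m³+87m²-2m-504 = (-m+2)(-m³-20m²-127m-252) + (0)
Last nonzero remainder: -m³-20m²-127m-252. Dividing through by -1 gives the monic gcd m³+20m²+127m+252.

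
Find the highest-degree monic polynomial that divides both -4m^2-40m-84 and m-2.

1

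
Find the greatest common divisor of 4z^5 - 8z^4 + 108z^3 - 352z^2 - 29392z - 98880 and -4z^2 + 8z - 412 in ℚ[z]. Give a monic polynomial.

z^2 - 2z + 103

By polynomial division,
  4z^5 - 8z^4 + 108z^3 - 352z^2 - 29392z - 98880 = (-z^3 + 76z + 240)(-4z^2 + 8z - 412) + (0)
Last nonzero remainder: -4z^2 + 8z - 412. Dividing through by -4 gives the monic gcd z^2 - 2z + 103.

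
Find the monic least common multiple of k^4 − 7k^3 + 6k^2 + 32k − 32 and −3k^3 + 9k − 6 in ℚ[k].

k^5 − 8k^4 + 13k^3 + 26k^2 − 64k + 32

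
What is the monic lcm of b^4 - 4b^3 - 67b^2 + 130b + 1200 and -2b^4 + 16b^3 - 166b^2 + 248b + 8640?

By polynomial division,
  b^4 - 4b^3 - 67b^2 + 130b + 1200 = (-1/2)(-2b^4 + 16b^3 - 166b^2 + 248b + 8640) + (4b^3 - 150b^2 + 254b + 5520)
  -2b^4 + 16b^3 - 166b^2 + 248b + 8640 = (-(1/2)b - 59/4)(4b^3 - 150b^2 + 254b + 5520) + (-(4503/2)b^2 + (13509/2)b + 90060)
  4b^3 - 150b^2 + 254b + 5520 = (-(8/4503)b + 92/1501)(-(4503/2)b^2 + (13509/2)b + 90060) + (0)
Last nonzero remainder: -(4503/2)b^2 + (13509/2)b + 90060. Dividing through by -4503/2 gives the monic gcd b^2 - 3b - 40.
Then lcm(f, g) = f·g / gcd(f, g); expanding and making the result monic gives the answer.

b^6 - 9b^5 + 61b^4 + 33b^3 - 6686b^2 + 8040b + 129600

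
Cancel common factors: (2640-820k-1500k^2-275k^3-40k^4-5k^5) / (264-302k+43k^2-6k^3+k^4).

(-60-40k-5k^2)/(-6+k)

By polynomial division,
  -5k^5-40k^4-275k^3-1500k^2-820k+2640 = (-5k-70)(k^4-6k^3+43k^2-302k+264) + (-480k^3-20640k+21120)
  k^4-6k^3+43k^2-302k+264 = (-(1/480)k+1/80)(-480k^3-20640k+21120) + (0)
Last nonzero remainder: -480k^3-20640k+21120. Dividing through by -480 gives the monic gcd k^3+43k-44.
Cancel k^3+43k-44 from numerator and denominator to get the reduced form.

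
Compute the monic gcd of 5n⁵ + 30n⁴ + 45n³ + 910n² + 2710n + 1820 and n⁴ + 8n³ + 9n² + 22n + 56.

By polynomial division,
  5n⁵ + 30n⁴ + 45n³ + 910n² + 2710n + 1820 = (5n - 10)(n⁴ + 8n³ + 9n² + 22n + 56) + (80n³ + 890n² + 2650n + 2380)
  n⁴ + 8n³ + 9n² + 22n + 56 = ((1/80)n - 5/128)(80n³ + 890n² + 2650n + 2380) + ((681/64)n² + (6129/64)n + 4767/32)
  80n³ + 890n² + 2650n + 2380 = ((5120/681)n + 10880/681)((681/64)n² + (6129/64)n + 4767/32) + (0)
Last nonzero remainder: (681/64)n² + (6129/64)n + 4767/32. Dividing through by 681/64 gives the monic gcd n² + 9n + 14.

n² + 9n + 14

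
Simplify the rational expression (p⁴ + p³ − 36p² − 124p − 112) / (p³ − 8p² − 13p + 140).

Apply the Euclidean algorithm:
  p⁴ + p³ − 36p² − 124p − 112 = (p + 9)(p³ − 8p² − 13p + 140) + (49p² − 147p − 1372)
  p³ − 8p² − 13p + 140 = ((1/49)p − 5/49)(49p² − 147p − 1372) + (0)
Last nonzero remainder: 49p² − 147p − 1372. Dividing through by 49 gives the monic gcd p² − 3p − 28.
Cancel p² − 3p − 28 from numerator and denominator to get the reduced form.

(p² + 4p + 4)/(p − 5)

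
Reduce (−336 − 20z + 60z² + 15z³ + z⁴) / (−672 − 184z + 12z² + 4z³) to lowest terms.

(−14 + 5z + z²)/(−28 + 4z)

Repeated division with remainder:
  z⁴ + 15z³ + 60z² − 20z − 336 = ((1/4)z + 3)(4z³ + 12z² − 184z − 672) + (70z² + 700z + 1680)
  4z³ + 12z² − 184z − 672 = ((2/35)z − 2/5)(70z² + 700z + 1680) + (0)
Last nonzero remainder: 70z² + 700z + 1680. Dividing through by 70 gives the monic gcd z² + 10z + 24.
Cancel z² + 10z + 24 from numerator and denominator to get the reduced form.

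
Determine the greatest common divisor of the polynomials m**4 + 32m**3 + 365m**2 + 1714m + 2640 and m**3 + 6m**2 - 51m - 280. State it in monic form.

Euclidean algorithm in ℚ[m]:
  m**4 + 32m**3 + 365m**2 + 1714m + 2640 = (m + 26)(m**3 + 6m**2 - 51m - 280) + (260m**2 + 3320m + 9920)
  m**3 + 6m**2 - 51m - 280 = ((1/260)m - 22/845)(260m**2 + 3320m + 9920) + (-(459/169)m - 3672/169)
  260m**2 + 3320m + 9920 = (-(43940/459)m - 209560/459)(-(459/169)m - 3672/169) + (0)
Last nonzero remainder: -(459/169)m - 3672/169. Dividing through by -459/169 gives the monic gcd m + 8.

m + 8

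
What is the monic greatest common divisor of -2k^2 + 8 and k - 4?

By polynomial division,
  -2k^2 + 8 = (-2k - 8)(k - 4) + (-24)
  k - 4 = (-(1/24)k + 1/6)(-24) + (0)
The last nonzero remainder is the constant -24, so the polynomials are coprime and gcd = 1.

1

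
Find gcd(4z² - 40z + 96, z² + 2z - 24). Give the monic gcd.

z - 4

Euclidean algorithm in ℚ[z]:
  4z² - 40z + 96 = (4)(z² + 2z - 24) + (-48z + 192)
  z² + 2z - 24 = (-(1/48)z - 1/8)(-48z + 192) + (0)
Last nonzero remainder: -48z + 192. Dividing through by -48 gives the monic gcd z - 4.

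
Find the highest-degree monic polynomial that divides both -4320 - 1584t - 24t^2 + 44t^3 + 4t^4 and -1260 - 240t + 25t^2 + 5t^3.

Euclidean algorithm in ℚ[t]:
  4t^4 + 44t^3 - 24t^2 - 1584t - 4320 = ((4/5)t + 24/5)(5t^3 + 25t^2 - 240t - 1260) + (48t^2 + 576t + 1728)
  5t^3 + 25t^2 - 240t - 1260 = ((5/48)t - 35/48)(48t^2 + 576t + 1728) + (0)
Last nonzero remainder: 48t^2 + 576t + 1728. Dividing through by 48 gives the monic gcd t^2 + 12t + 36.

36 + 12t + t^2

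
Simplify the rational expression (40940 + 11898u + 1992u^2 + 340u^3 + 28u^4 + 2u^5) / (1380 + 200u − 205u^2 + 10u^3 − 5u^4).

(−890 − 278u − 30u^2 − 2u^3)/(−30 − 5u + 5u^2)

By polynomial division,
  2u^5 + 28u^4 + 340u^3 + 1992u^2 + 11898u + 40940 = (−(2/5)u − 32/5)(−5u^4 + 10u^3 − 205u^2 + 200u + 1380) + (322u^3 + 760u^2 + 13730u + 49772)
  −5u^4 + 10u^3 − 205u^2 + 200u + 1380 = (−(5/322)u + 1755/25921)(322u^3 + 760u^2 + 13730u + 49772) + (−(1121280/25921)u^2 + (1121280/25921)u − 2242560/1127)
  322u^3 + 760u^2 + 13730u + 49772 = (−(4173281/560640)u − 14023261/560640)(−(1121280/25921)u^2 + (1121280/25921)u − 2242560/1127) + (0)
Last nonzero remainder: −(1121280/25921)u^2 + (1121280/25921)u − 2242560/1127. Dividing through by −1121280/25921 gives the monic gcd u^2 − u + 46.
Cancel u^2 − u + 46 from numerator and denominator to get the reduced form.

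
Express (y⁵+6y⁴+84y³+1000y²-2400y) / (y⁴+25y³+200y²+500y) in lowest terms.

(y³-4y²+124y-240)/(y²+15y+50)

Repeated division with remainder:
  y⁵+6y⁴+84y³+1000y²-2400y = (y-19)(y⁴+25y³+200y²+500y) + (359y³+4300y²+7100y)
  y⁴+25y³+200y²+500y = ((1/359)y+4675/128881)(359y³+4300y²+7100y) + ((3124800/128881)y²+(31248000/128881)y)
  359y³+4300y²+7100y = ((46268279/3124800)y+9150551/312480)((3124800/128881)y²+(31248000/128881)y) + (0)
Last nonzero remainder: (3124800/128881)y²+(31248000/128881)y. Dividing through by 3124800/128881 gives the monic gcd y²+10y.
Cancel y²+10y from numerator and denominator to get the reduced form.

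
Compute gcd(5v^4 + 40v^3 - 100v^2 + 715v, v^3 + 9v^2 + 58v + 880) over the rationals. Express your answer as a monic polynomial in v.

Apply the Euclidean algorithm:
  5v^4 + 40v^3 - 100v^2 + 715v = (5v - 5)(v^3 + 9v^2 + 58v + 880) + (-345v^2 - 3395v + 4400)
  v^3 + 9v^2 + 58v + 880 = (-(1/345)v + 58/23805)(-345v^2 - 3395v + 4400) + ((376240/4761)v + 4138640/4761)
  -345v^2 - 3395v + 4400 = (-(328509/75248)v + 23805/4703)((376240/4761)v + 4138640/4761) + (0)
Last nonzero remainder: (376240/4761)v + 4138640/4761. Dividing through by 376240/4761 gives the monic gcd v + 11.

v + 11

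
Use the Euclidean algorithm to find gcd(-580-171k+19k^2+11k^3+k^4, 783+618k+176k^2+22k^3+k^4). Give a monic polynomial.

29+10k+k^2

Repeated division with remainder:
  k^4+11k^3+19k^2-171k-580 = (k^4+22k^3+176k^2+618k+783) + (-11k^3-157k^2-789k-1363)
  k^4+22k^3+176k^2+618k+783 = (-(1/11)k-85/121)(-11k^3-157k^2-789k-1363) + (-(728/121)k^2-(7280/121)k-21112/121)
  -11k^3-157k^2-789k-1363 = ((1331/728)k+5687/728)(-(728/121)k^2-(7280/121)k-21112/121) + (0)
Last nonzero remainder: -(728/121)k^2-(7280/121)k-21112/121. Dividing through by -728/121 gives the monic gcd k^2+10k+29.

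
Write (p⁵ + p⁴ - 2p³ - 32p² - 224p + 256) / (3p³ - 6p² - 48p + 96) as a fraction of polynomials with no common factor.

(p³ + p² + 14p - 16)/(3p - 6)

Repeated division with remainder:
  p⁵ + p⁴ - 2p³ - 32p² - 224p + 256 = ((1/3)p² + p + 20/3)(3p³ - 6p² - 48p + 96) + (24p² - 384)
  3p³ - 6p² - 48p + 96 = ((1/8)p - 1/4)(24p² - 384) + (0)
Last nonzero remainder: 24p² - 384. Dividing through by 24 gives the monic gcd p² - 16.
Cancel p² - 16 from numerator and denominator to get the reduced form.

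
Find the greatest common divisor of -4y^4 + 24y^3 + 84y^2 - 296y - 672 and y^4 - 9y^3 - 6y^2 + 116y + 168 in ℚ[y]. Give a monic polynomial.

y^2 - 5y - 14

By polynomial division,
  -4y^4 + 24y^3 + 84y^2 - 296y - 672 = (-4)(y^4 - 9y^3 - 6y^2 + 116y + 168) + (-12y^3 + 60y^2 + 168y)
  y^4 - 9y^3 - 6y^2 + 116y + 168 = (-(1/12)y + 1/3)(-12y^3 + 60y^2 + 168y) + (-12y^2 + 60y + 168)
  -12y^3 + 60y^2 + 168y = (y)(-12y^2 + 60y + 168) + (0)
Last nonzero remainder: -12y^2 + 60y + 168. Dividing through by -12 gives the monic gcd y^2 - 5y - 14.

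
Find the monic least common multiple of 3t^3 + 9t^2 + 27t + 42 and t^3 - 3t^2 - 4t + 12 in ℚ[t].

t^5 - 2t^4 - 13t^2 - 16t + 84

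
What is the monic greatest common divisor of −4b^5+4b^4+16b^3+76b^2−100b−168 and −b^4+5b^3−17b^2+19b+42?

b^2−2b−3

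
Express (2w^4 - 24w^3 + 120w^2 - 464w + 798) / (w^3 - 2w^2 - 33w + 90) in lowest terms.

(2w^3 - 18w^2 + 66w - 266)/(w^2 + w - 30)

By polynomial division,
  2w^4 - 24w^3 + 120w^2 - 464w + 798 = (2w - 20)(w^3 - 2w^2 - 33w + 90) + (146w^2 - 1304w + 2598)
  w^3 - 2w^2 - 33w + 90 = ((1/146)w + 253/5329)(146w^2 - 1304w + 2598) + ((59228/5329)w - 177684/5329)
  146w^2 - 1304w + 2598 = ((389017/29614)w - 2307457/29614)((59228/5329)w - 177684/5329) + (0)
Last nonzero remainder: (59228/5329)w - 177684/5329. Dividing through by 59228/5329 gives the monic gcd w - 3.
Cancel w - 3 from numerator and denominator to get the reduced form.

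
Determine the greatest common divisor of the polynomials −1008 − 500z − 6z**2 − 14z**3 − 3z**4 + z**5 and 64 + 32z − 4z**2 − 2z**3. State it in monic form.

8 + 6z + z**2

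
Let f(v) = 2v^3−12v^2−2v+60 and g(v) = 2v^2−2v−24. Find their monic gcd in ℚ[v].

Euclidean algorithm in ℚ[v]:
  2v^3−12v^2−2v+60 = (v−5)(2v^2−2v−24) + (12v−60)
  2v^2−2v−24 = ((1/6)v+2/3)(12v−60) + (16)
  12v−60 = ((3/4)v−15/4)(16) + (0)
The last nonzero remainder is the constant 16, so the polynomials are coprime and gcd = 1.

1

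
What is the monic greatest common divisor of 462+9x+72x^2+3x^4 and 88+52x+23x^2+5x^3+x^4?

By polynomial division,
  3x^4+72x^2+9x+462 = (3)(x^4+5x^3+23x^2+52x+88) + (-15x^3+3x^2-147x+198)
  x^4+5x^3+23x^2+52x+88 = (-(1/15)x-26/75)(-15x^3+3x^2-147x+198) + ((356/25)x^2+(356/25)x+3916/25)
  -15x^3+3x^2-147x+198 = (-(375/356)x+225/178)((356/25)x^2+(356/25)x+3916/25) + (0)
Last nonzero remainder: (356/25)x^2+(356/25)x+3916/25. Dividing through by 356/25 gives the monic gcd x^2+x+11.

11+x+x^2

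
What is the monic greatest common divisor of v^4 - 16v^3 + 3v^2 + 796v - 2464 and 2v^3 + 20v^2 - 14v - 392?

Euclidean algorithm in ℚ[v]:
  v^4 - 16v^3 + 3v^2 + 796v - 2464 = ((1/2)v - 13)(2v^3 + 20v^2 - 14v - 392) + (270v^2 + 810v - 7560)
  2v^3 + 20v^2 - 14v - 392 = ((1/135)v + 7/135)(270v^2 + 810v - 7560) + (0)
Last nonzero remainder: 270v^2 + 810v - 7560. Dividing through by 270 gives the monic gcd v^2 + 3v - 28.

v^2 + 3v - 28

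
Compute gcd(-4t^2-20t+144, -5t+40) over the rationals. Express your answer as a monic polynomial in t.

1

Euclidean algorithm in ℚ[t]:
  -4t^2-20t+144 = ((4/5)t+52/5)(-5t+40) + (-272)
  -5t+40 = ((5/272)t-5/34)(-272) + (0)
The last nonzero remainder is the constant -272, so the polynomials are coprime and gcd = 1.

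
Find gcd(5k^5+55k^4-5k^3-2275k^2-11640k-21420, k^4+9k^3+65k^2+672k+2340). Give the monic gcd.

k^2+12k+36

Euclidean algorithm in ℚ[k]:
  5k^5+55k^4-5k^3-2275k^2-11640k-21420 = (5k+10)(k^4+9k^3+65k^2+672k+2340) + (-420k^3-6285k^2-30060k-44820)
  k^4+9k^3+65k^2+672k+2340 = (-(1/420)k+167/11760)(-420k^3-6285k^2-30060k-44820) + ((64821/784)k^2+(194463/196)k+583389/196)
  -420k^3-6285k^2-30060k-44820 = (-(109760/21607)k-325360/21607)((64821/784)k^2+(194463/196)k+583389/196) + (0)
Last nonzero remainder: (64821/784)k^2+(194463/196)k+583389/196. Dividing through by 64821/784 gives the monic gcd k^2+12k+36.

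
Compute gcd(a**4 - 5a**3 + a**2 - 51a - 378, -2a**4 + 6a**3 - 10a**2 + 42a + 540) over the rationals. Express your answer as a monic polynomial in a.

a**3 + 2a**2 + 15a + 54

Euclidean algorithm in ℚ[a]:
  a**4 - 5a**3 + a**2 - 51a - 378 = (-1/2)(-2a**4 + 6a**3 - 10a**2 + 42a + 540) + (-2a**3 - 4a**2 - 30a - 108)
  -2a**4 + 6a**3 - 10a**2 + 42a + 540 = (a - 5)(-2a**3 - 4a**2 - 30a - 108) + (0)
Last nonzero remainder: -2a**3 - 4a**2 - 30a - 108. Dividing through by -2 gives the monic gcd a**3 + 2a**2 + 15a + 54.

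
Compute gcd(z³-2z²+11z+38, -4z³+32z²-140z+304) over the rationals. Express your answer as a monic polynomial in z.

z²-4z+19

Apply the Euclidean algorithm:
  z³-2z²+11z+38 = (-1/4)(-4z³+32z²-140z+304) + (6z²-24z+114)
  -4z³+32z²-140z+304 = (-(2/3)z+8/3)(6z²-24z+114) + (0)
Last nonzero remainder: 6z²-24z+114. Dividing through by 6 gives the monic gcd z²-4z+19.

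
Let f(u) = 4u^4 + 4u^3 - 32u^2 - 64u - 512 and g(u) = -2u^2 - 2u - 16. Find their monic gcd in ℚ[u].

Euclidean algorithm in ℚ[u]:
  4u^4 + 4u^3 - 32u^2 - 64u - 512 = (-2u^2 + 32)(-2u^2 - 2u - 16) + (0)
Last nonzero remainder: -2u^2 - 2u - 16. Dividing through by -2 gives the monic gcd u^2 + u + 8.

u^2 + u + 8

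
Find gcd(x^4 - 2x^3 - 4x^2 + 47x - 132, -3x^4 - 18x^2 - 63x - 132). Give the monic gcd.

x^2 - 3x + 11

By polynomial division,
  x^4 - 2x^3 - 4x^2 + 47x - 132 = (-1/3)(-3x^4 - 18x^2 - 63x - 132) + (-2x^3 - 10x^2 + 26x - 176)
  -3x^4 - 18x^2 - 63x - 132 = ((3/2)x - 15/2)(-2x^3 - 10x^2 + 26x - 176) + (-132x^2 + 396x - 1452)
  -2x^3 - 10x^2 + 26x - 176 = ((1/66)x + 4/33)(-132x^2 + 396x - 1452) + (0)
Last nonzero remainder: -132x^2 + 396x - 1452. Dividing through by -132 gives the monic gcd x^2 - 3x + 11.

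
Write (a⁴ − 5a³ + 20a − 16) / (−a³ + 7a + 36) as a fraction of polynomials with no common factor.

Repeated division with remainder:
  a⁴ − 5a³ + 20a − 16 = (−a + 5)(−a³ + 7a + 36) + (7a² + 21a − 196)
  −a³ + 7a + 36 = (−(1/7)a + 3/7)(7a² + 21a − 196) + (−30a + 120)
  7a² + 21a − 196 = (−(7/30)a − 49/30)(−30a + 120) + (0)
Last nonzero remainder: −30a + 120. Dividing through by −30 gives the monic gcd a − 4.
Cancel a − 4 from numerator and denominator to get the reduced form.

(−a³ + a² + 4a − 4)/(a² + 4a + 9)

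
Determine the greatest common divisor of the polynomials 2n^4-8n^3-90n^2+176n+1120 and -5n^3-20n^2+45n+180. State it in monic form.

Euclidean algorithm in ℚ[n]:
  2n^4-8n^3-90n^2+176n+1120 = (-(2/5)n+16/5)(-5n^3-20n^2+45n+180) + (-8n^2+104n+544)
  -5n^3-20n^2+45n+180 = ((5/8)n+85/8)(-8n^2+104n+544) + (-1400n-5600)
  -8n^2+104n+544 = ((1/175)n-17/175)(-1400n-5600) + (0)
Last nonzero remainder: -1400n-5600. Dividing through by -1400 gives the monic gcd n+4.

n+4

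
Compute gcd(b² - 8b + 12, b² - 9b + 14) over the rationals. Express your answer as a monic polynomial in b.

Euclidean algorithm in ℚ[b]:
  b² - 8b + 12 = (b² - 9b + 14) + (b - 2)
  b² - 9b + 14 = (b - 7)(b - 2) + (0)
The last nonzero remainder b - 2 is already monic.

b - 2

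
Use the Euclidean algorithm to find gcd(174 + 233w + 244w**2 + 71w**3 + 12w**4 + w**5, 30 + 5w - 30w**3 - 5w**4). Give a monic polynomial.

6 + 7w + 7w**2 + w**3

Euclidean algorithm in ℚ[w]:
  w**5 + 12w**4 + 71w**3 + 244w**2 + 233w + 174 = (-(1/5)w - 6/5)(-5w**4 - 30w**3 + 5w + 30) + (35w**3 + 245w**2 + 245w + 210)
  -5w**4 - 30w**3 + 5w + 30 = (-(1/7)w + 1/7)(35w**3 + 245w**2 + 245w + 210) + (0)
Last nonzero remainder: 35w**3 + 245w**2 + 245w + 210. Dividing through by 35 gives the monic gcd w**3 + 7w**2 + 7w + 6.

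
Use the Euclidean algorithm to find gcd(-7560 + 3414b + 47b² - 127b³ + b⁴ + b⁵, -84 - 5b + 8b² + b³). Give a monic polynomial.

-21 + 4b + b²

Repeated division with remainder:
  b⁵ + b⁴ - 127b³ + 47b² + 3414b - 7560 = (b² - 7b - 66)(b³ + 8b² - 5b - 84) + (624b² + 2496b - 13104)
  b³ + 8b² - 5b - 84 = ((1/624)b + 1/156)(624b² + 2496b - 13104) + (0)
Last nonzero remainder: 624b² + 2496b - 13104. Dividing through by 624 gives the monic gcd b² + 4b - 21.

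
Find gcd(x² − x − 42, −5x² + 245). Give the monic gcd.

x − 7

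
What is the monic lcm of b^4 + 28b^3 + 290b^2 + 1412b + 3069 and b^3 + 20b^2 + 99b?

b^5 + 28b^4 + 290b^3 + 1412b^2 + 3069b

Euclidean algorithm in ℚ[b]:
  b^4 + 28b^3 + 290b^2 + 1412b + 3069 = (b + 8)(b^3 + 20b^2 + 99b) + (31b^2 + 620b + 3069)
  b^3 + 20b^2 + 99b = ((1/31)b)(31b^2 + 620b + 3069) + (0)
Last nonzero remainder: 31b^2 + 620b + 3069. Dividing through by 31 gives the monic gcd b^2 + 20b + 99.
Then lcm(f, g) = f·g / gcd(f, g); expanding and making the result monic gives the answer.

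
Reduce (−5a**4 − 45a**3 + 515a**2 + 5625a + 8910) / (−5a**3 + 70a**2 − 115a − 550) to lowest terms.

(a**2 + 18a + 81)/(a − 5)

Repeated division with remainder:
  −5a**4 − 45a**3 + 515a**2 + 5625a + 8910 = (a + 23)(−5a**3 + 70a**2 − 115a − 550) + (−980a**2 + 8820a + 21560)
  −5a**3 + 70a**2 − 115a − 550 = ((1/196)a − 5/196)(−980a**2 + 8820a + 21560) + (0)
Last nonzero remainder: −980a**2 + 8820a + 21560. Dividing through by −980 gives the monic gcd a**2 − 9a − 22.
Cancel a**2 − 9a − 22 from numerator and denominator to get the reduced form.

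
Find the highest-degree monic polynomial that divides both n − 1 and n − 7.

1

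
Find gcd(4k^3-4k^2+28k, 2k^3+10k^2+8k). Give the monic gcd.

k

By polynomial division,
  4k^3-4k^2+28k = (2)(2k^3+10k^2+8k) + (-24k^2+12k)
  2k^3+10k^2+8k = (-(1/12)k-11/24)(-24k^2+12k) + ((27/2)k)
  -24k^2+12k = (-(16/9)k+8/9)((27/2)k) + (0)
Last nonzero remainder: (27/2)k. Dividing through by 27/2 gives the monic gcd k.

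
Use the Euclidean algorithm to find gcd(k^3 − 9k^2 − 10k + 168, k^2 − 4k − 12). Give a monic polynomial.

k − 6

By polynomial division,
  k^3 − 9k^2 − 10k + 168 = (k − 5)(k^2 − 4k − 12) + (−18k + 108)
  k^2 − 4k − 12 = (−(1/18)k − 1/9)(−18k + 108) + (0)
Last nonzero remainder: −18k + 108. Dividing through by −18 gives the monic gcd k − 6.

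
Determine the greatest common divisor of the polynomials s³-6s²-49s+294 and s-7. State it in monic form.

s-7

Repeated division with remainder:
  s³-6s²-49s+294 = (s²+s-42)(s-7) + (0)
The last nonzero remainder s-7 is already monic.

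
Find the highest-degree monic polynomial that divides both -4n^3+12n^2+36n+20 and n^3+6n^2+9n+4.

n^2+2n+1

Euclidean algorithm in ℚ[n]:
  -4n^3+12n^2+36n+20 = (-4)(n^3+6n^2+9n+4) + (36n^2+72n+36)
  n^3+6n^2+9n+4 = ((1/36)n+1/9)(36n^2+72n+36) + (0)
Last nonzero remainder: 36n^2+72n+36. Dividing through by 36 gives the monic gcd n^2+2n+1.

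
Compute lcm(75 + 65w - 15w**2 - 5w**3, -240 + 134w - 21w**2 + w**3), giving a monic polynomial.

-1200 - 770w + 459w**2 + 13w**3 - 15w**4 + w**5

By polynomial division,
  -5w**3 - 15w**2 + 65w + 75 = (-5)(w**3 - 21w**2 + 134w - 240) + (-120w**2 + 735w - 1125)
  w**3 - 21w**2 + 134w - 240 = (-(1/120)w + 119/960)(-120w**2 + 735w - 1125) + ((2145/64)w - 6435/64)
  -120w**2 + 735w - 1125 = (-(512/143)w + 1600/143)((2145/64)w - 6435/64) + (0)
Last nonzero remainder: (2145/64)w - 6435/64. Dividing through by 2145/64 gives the monic gcd w - 3.
Then lcm(f, g) = f·g / gcd(f, g); expanding and making the result monic gives the answer.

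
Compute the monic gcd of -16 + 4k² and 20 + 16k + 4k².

Repeated division with remainder:
  4k² - 16 = (4k² + 16k + 20) + (-16k - 36)
  4k² + 16k + 20 = (-(1/4)k - 7/16)(-16k - 36) + (17/4)
  -16k - 36 = (-(64/17)k - 144/17)(17/4) + (0)
The last nonzero remainder is the constant 17/4, so the polynomials are coprime and gcd = 1.

1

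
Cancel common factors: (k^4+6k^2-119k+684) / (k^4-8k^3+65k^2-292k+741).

(k^2+7k+36)/(k^2-k+39)

By polynomial division,
  k^4+6k^2-119k+684 = (k^4-8k^3+65k^2-292k+741) + (8k^3-59k^2+173k-57)
  k^4-8k^3+65k^2-292k+741 = ((1/8)k-5/64)(8k^3-59k^2+173k-57) + ((2481/64)k^2-(17367/64)k+47139/64)
  8k^3-59k^2+173k-57 = ((512/2481)k-64/827)((2481/64)k^2-(17367/64)k+47139/64) + (0)
Last nonzero remainder: (2481/64)k^2-(17367/64)k+47139/64. Dividing through by 2481/64 gives the monic gcd k^2-7k+19.
Cancel k^2-7k+19 from numerator and denominator to get the reduced form.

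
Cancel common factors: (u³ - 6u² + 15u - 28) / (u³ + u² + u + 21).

(u - 4)/(u + 3)

Repeated division with remainder:
  u³ - 6u² + 15u - 28 = (u³ + u² + u + 21) + (-7u² + 14u - 49)
  u³ + u² + u + 21 = (-(1/7)u - 3/7)(-7u² + 14u - 49) + (0)
Last nonzero remainder: -7u² + 14u - 49. Dividing through by -7 gives the monic gcd u² - 2u + 7.
Cancel u² - 2u + 7 from numerator and denominator to get the reduced form.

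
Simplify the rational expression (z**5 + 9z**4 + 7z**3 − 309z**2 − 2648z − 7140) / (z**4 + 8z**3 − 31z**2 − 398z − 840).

Repeated division with remainder:
  z**5 + 9z**4 + 7z**3 − 309z**2 − 2648z − 7140 = (z + 1)(z**4 + 8z**3 − 31z**2 − 398z − 840) + (30z**3 + 120z**2 − 1410z − 6300)
  z**4 + 8z**3 − 31z**2 − 398z − 840 = ((1/30)z + 2/15)(30z**3 + 120z**2 − 1410z − 6300) + (0)
Last nonzero remainder: 30z**3 + 120z**2 − 1410z − 6300. Dividing through by 30 gives the monic gcd z**3 + 4z**2 − 47z − 210.
Cancel z**3 + 4z**2 − 47z − 210 from numerator and denominator to get the reduced form.

(z**2 + 5z + 34)/(z + 4)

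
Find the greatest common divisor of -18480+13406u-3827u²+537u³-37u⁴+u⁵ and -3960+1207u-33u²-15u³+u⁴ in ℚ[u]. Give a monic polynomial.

By polynomial division,
  u⁵-37u⁴+537u³-3827u²+13406u-18480 = (u-22)(u⁴-15u³-33u²+1207u-3960) + (240u³-5760u²+43920u-105600)
  u⁴-15u³-33u²+1207u-3960 = ((1/240)u+3/80)(240u³-5760u²+43920u-105600) + (0)
Last nonzero remainder: 240u³-5760u²+43920u-105600. Dividing through by 240 gives the monic gcd u³-24u²+183u-440.

-440+183u-24u²+u³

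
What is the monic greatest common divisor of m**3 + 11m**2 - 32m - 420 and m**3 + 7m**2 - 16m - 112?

m + 7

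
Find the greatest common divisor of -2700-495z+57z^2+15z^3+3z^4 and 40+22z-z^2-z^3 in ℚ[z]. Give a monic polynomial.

-20-z+z^2

By polynomial division,
  3z^4+15z^3+57z^2-495z-2700 = (-3z-12)(-z^3-z^2+22z+40) + (111z^2-111z-2220)
  -z^3-z^2+22z+40 = (-(1/111)z-2/111)(111z^2-111z-2220) + (0)
Last nonzero remainder: 111z^2-111z-2220. Dividing through by 111 gives the monic gcd z^2-z-20.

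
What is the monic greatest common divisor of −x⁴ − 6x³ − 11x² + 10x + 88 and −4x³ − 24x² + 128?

Apply the Euclidean algorithm:
  −x⁴ − 6x³ − 11x² + 10x + 88 = ((1/4)x)(−4x³ − 24x² + 128) + (−11x² − 22x + 88)
  −4x³ − 24x² + 128 = ((4/11)x + 16/11)(−11x² − 22x + 88) + (0)
Last nonzero remainder: −11x² − 22x + 88. Dividing through by −11 gives the monic gcd x² + 2x − 8.

x² + 2x − 8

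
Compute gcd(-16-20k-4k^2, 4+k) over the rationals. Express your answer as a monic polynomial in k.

By polynomial division,
  -4k^2-20k-16 = (-4k-4)(k+4) + (0)
The last nonzero remainder k+4 is already monic.

4+k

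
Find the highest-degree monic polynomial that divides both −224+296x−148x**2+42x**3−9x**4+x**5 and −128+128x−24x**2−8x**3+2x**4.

−16+20x−8x**2+x**3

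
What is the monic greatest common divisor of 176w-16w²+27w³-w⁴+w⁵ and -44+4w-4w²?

Apply the Euclidean algorithm:
  w⁵-w⁴+27w³-16w²+176w = (-(1/4)w³-4w)(-4w²+4w-44) + (0)
Last nonzero remainder: -4w²+4w-44. Dividing through by -4 gives the monic gcd w²-w+11.

11-w+w²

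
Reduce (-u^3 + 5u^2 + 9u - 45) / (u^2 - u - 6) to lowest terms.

(-u^2 + 2u + 15)/(u + 2)

Repeated division with remainder:
  -u^3 + 5u^2 + 9u - 45 = (-u + 4)(u^2 - u - 6) + (7u - 21)
  u^2 - u - 6 = ((1/7)u + 2/7)(7u - 21) + (0)
Last nonzero remainder: 7u - 21. Dividing through by 7 gives the monic gcd u - 3.
Cancel u - 3 from numerator and denominator to get the reduced form.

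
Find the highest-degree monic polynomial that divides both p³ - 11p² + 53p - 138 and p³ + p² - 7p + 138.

Apply the Euclidean algorithm:
  p³ - 11p² + 53p - 138 = (p³ + p² - 7p + 138) + (-12p² + 60p - 276)
  p³ + p² - 7p + 138 = (-(1/12)p - 1/2)(-12p² + 60p - 276) + (0)
Last nonzero remainder: -12p² + 60p - 276. Dividing through by -12 gives the monic gcd p² - 5p + 23.

p² - 5p + 23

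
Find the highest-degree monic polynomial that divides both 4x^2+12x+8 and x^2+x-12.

Euclidean algorithm in ℚ[x]:
  4x^2+12x+8 = (4)(x^2+x-12) + (8x+56)
  x^2+x-12 = ((1/8)x-3/4)(8x+56) + (30)
  8x+56 = ((4/15)x+28/15)(30) + (0)
The last nonzero remainder is the constant 30, so the polynomials are coprime and gcd = 1.

1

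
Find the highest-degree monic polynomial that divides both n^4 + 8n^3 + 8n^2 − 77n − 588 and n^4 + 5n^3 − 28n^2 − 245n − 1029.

n^3 + 12n^2 + 56n + 147

Apply the Euclidean algorithm:
  n^4 + 8n^3 + 8n^2 − 77n − 588 = (n^4 + 5n^3 − 28n^2 − 245n − 1029) + (3n^3 + 36n^2 + 168n + 441)
  n^4 + 5n^3 − 28n^2 − 245n − 1029 = ((1/3)n − 7/3)(3n^3 + 36n^2 + 168n + 441) + (0)
Last nonzero remainder: 3n^3 + 36n^2 + 168n + 441. Dividing through by 3 gives the monic gcd n^3 + 12n^2 + 56n + 147.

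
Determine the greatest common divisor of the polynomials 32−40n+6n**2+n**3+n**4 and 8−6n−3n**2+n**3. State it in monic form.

−1+n

Euclidean algorithm in ℚ[n]:
  n**4+n**3+6n**2−40n+32 = (n+4)(n**3−3n**2−6n+8) + (24n**2−24n)
  n**3−3n**2−6n+8 = ((1/24)n−1/12)(24n**2−24n) + (−8n+8)
  24n**2−24n = (−3n)(−8n+8) + (0)
Last nonzero remainder: −8n+8. Dividing through by −8 gives the monic gcd n−1.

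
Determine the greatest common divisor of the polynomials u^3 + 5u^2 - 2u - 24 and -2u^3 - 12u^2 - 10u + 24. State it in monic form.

Repeated division with remainder:
  u^3 + 5u^2 - 2u - 24 = (-1/2)(-2u^3 - 12u^2 - 10u + 24) + (-u^2 - 7u - 12)
  -2u^3 - 12u^2 - 10u + 24 = (2u - 2)(-u^2 - 7u - 12) + (0)
Last nonzero remainder: -u^2 - 7u - 12. Dividing through by -1 gives the monic gcd u^2 + 7u + 12.

u^2 + 7u + 12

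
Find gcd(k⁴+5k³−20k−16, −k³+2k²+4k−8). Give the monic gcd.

k²−4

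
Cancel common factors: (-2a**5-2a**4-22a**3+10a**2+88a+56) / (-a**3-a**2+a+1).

Repeated division with remainder:
  -2a**5-2a**4-22a**3+10a**2+88a+56 = (2a**2+24)(-a**3-a**2+a+1) + (32a**2+64a+32)
  -a**3-a**2+a+1 = (-(1/32)a+1/32)(32a**2+64a+32) + (0)
Last nonzero remainder: 32a**2+64a+32. Dividing through by 32 gives the monic gcd a**2+2a+1.
Cancel a**2+2a+1 from numerator and denominator to get the reduced form.

(2a**3-2a**2+24a-56)/(a-1)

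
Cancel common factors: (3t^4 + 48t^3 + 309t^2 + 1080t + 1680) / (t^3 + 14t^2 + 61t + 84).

(3t^2 + 15t + 60)/(t + 3)

Repeated division with remainder:
  3t^4 + 48t^3 + 309t^2 + 1080t + 1680 = (3t + 6)(t^3 + 14t^2 + 61t + 84) + (42t^2 + 462t + 1176)
  t^3 + 14t^2 + 61t + 84 = ((1/42)t + 1/14)(42t^2 + 462t + 1176) + (0)
Last nonzero remainder: 42t^2 + 462t + 1176. Dividing through by 42 gives the monic gcd t^2 + 11t + 28.
Cancel t^2 + 11t + 28 from numerator and denominator to get the reduced form.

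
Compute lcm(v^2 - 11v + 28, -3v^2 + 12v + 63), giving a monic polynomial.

v^3 - 8v^2 - 5v + 84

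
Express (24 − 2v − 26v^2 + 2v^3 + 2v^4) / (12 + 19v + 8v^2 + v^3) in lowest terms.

(6 − 8v + 2v^2)/(3 + v)

By polynomial division,
  2v^4 + 2v^3 − 26v^2 − 2v + 24 = (2v − 14)(v^3 + 8v^2 + 19v + 12) + (48v^2 + 240v + 192)
  v^3 + 8v^2 + 19v + 12 = ((1/48)v + 1/16)(48v^2 + 240v + 192) + (0)
Last nonzero remainder: 48v^2 + 240v + 192. Dividing through by 48 gives the monic gcd v^2 + 5v + 4.
Cancel v^2 + 5v + 4 from numerator and denominator to get the reduced form.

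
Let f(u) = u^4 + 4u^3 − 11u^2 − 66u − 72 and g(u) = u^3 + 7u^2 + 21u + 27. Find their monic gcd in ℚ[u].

u + 3

Euclidean algorithm in ℚ[u]:
  u^4 + 4u^3 − 11u^2 − 66u − 72 = (u − 3)(u^3 + 7u^2 + 21u + 27) + (−11u^2 − 30u + 9)
  u^3 + 7u^2 + 21u + 27 = (−(1/11)u − 47/121)(−11u^2 − 30u + 9) + ((1230/121)u + 3690/121)
  −11u^2 − 30u + 9 = (−(1331/1230)u + 121/410)((1230/121)u + 3690/121) + (0)
Last nonzero remainder: (1230/121)u + 3690/121. Dividing through by 1230/121 gives the monic gcd u + 3.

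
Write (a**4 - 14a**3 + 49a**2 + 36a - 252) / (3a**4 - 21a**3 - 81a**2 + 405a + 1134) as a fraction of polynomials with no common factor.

(a**2 - a - 6)/(3a**2 + 18a + 27)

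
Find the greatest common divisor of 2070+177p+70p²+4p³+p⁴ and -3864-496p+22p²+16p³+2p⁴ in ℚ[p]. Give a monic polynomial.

46+7p+p²

Euclidean algorithm in ℚ[p]:
  p⁴+4p³+70p²+177p+2070 = (1/2)(2p⁴+16p³+22p²-496p-3864) + (-4p³+59p²+425p+4002)
  2p⁴+16p³+22p²-496p-3864 = (-(1/2)p-91/8)(-4p³+59p²+425p+4002) + ((7245/8)p²+(50715/8)p+166635/4)
  -4p³+59p²+425p+4002 = (-(32/7245)p+232/2415)((7245/8)p²+(50715/8)p+166635/4) + (0)
Last nonzero remainder: (7245/8)p²+(50715/8)p+166635/4. Dividing through by 7245/8 gives the monic gcd p²+7p+46.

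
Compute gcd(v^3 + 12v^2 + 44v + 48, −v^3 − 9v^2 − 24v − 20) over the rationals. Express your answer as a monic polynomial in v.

Repeated division with remainder:
  v^3 + 12v^2 + 44v + 48 = (−1)(−v^3 − 9v^2 − 24v − 20) + (3v^2 + 20v + 28)
  −v^3 − 9v^2 − 24v − 20 = (−(1/3)v − 7/9)(3v^2 + 20v + 28) + ((8/9)v + 16/9)
  3v^2 + 20v + 28 = ((27/8)v + 63/4)((8/9)v + 16/9) + (0)
Last nonzero remainder: (8/9)v + 16/9. Dividing through by 8/9 gives the monic gcd v + 2.

v + 2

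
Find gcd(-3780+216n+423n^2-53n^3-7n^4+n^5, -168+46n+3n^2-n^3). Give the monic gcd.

-42+n+n^2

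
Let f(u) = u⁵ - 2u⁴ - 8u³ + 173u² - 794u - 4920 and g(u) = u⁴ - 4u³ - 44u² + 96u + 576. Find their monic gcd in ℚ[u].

u² - 2u - 24

Euclidean algorithm in ℚ[u]:
  u⁵ - 2u⁴ - 8u³ + 173u² - 794u - 4920 = (u + 2)(u⁴ - 4u³ - 44u² + 96u + 576) + (44u³ + 165u² - 1562u - 6072)
  u⁴ - 4u³ - 44u² + 96u + 576 = ((1/44)u - 31/176)(44u³ + 165u² - 1562u - 6072) + ((329/16)u² - (329/8)u - 987/2)
  44u³ + 165u² - 1562u - 6072 = ((704/329)u + 4048/329)((329/16)u² - (329/8)u - 987/2) + (0)
Last nonzero remainder: (329/16)u² - (329/8)u - 987/2. Dividing through by 329/16 gives the monic gcd u² - 2u - 24.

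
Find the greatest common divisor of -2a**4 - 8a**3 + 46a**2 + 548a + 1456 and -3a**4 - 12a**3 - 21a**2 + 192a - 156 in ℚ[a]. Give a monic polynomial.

a**2 + 7a + 26

By polynomial division,
  -2a**4 - 8a**3 + 46a**2 + 548a + 1456 = (2/3)(-3a**4 - 12a**3 - 21a**2 + 192a - 156) + (60a**2 + 420a + 1560)
  -3a**4 - 12a**3 - 21a**2 + 192a - 156 = (-(1/20)a**2 + (3/20)a - 1/10)(60a**2 + 420a + 1560) + (0)
Last nonzero remainder: 60a**2 + 420a + 1560. Dividing through by 60 gives the monic gcd a**2 + 7a + 26.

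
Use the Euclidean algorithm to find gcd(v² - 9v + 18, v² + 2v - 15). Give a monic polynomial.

Repeated division with remainder:
  v² - 9v + 18 = (v² + 2v - 15) + (-11v + 33)
  v² + 2v - 15 = (-(1/11)v - 5/11)(-11v + 33) + (0)
Last nonzero remainder: -11v + 33. Dividing through by -11 gives the monic gcd v - 3.

v - 3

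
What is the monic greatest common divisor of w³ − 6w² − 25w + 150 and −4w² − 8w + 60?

Euclidean algorithm in ℚ[w]:
  w³ − 6w² − 25w + 150 = (−(1/4)w + 2)(−4w² − 8w + 60) + (6w + 30)
  −4w² − 8w + 60 = (−(2/3)w + 2)(6w + 30) + (0)
Last nonzero remainder: 6w + 30. Dividing through by 6 gives the monic gcd w + 5.

w + 5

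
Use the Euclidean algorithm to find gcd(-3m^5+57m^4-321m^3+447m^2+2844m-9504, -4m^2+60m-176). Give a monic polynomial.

m^2-15m+44

Euclidean algorithm in ℚ[m]:
  -3m^5+57m^4-321m^3+447m^2+2844m-9504 = ((3/4)m^3-3m^2+(9/4)m+54)(-4m^2+60m-176) + (0)
Last nonzero remainder: -4m^2+60m-176. Dividing through by -4 gives the monic gcd m^2-15m+44.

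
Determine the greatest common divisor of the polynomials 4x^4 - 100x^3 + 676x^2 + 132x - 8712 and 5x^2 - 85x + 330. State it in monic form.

x^2 - 17x + 66

Repeated division with remainder:
  4x^4 - 100x^3 + 676x^2 + 132x - 8712 = ((4/5)x^2 - (32/5)x - 132/5)(5x^2 - 85x + 330) + (0)
Last nonzero remainder: 5x^2 - 85x + 330. Dividing through by 5 gives the monic gcd x^2 - 17x + 66.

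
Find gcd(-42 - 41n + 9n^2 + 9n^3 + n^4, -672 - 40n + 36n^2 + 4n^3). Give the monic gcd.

Euclidean algorithm in ℚ[n]:
  n^4 + 9n^3 + 9n^2 - 41n - 42 = ((1/4)n)(4n^3 + 36n^2 - 40n - 672) + (19n^2 + 127n - 42)
  4n^3 + 36n^2 - 40n - 672 = ((4/19)n + 176/361)(19n^2 + 127n - 42) + (-(33600/361)n - 235200/361)
  19n^2 + 127n - 42 = (-(6859/33600)n + 361/5600)(-(33600/361)n - 235200/361) + (0)
Last nonzero remainder: -(33600/361)n - 235200/361. Dividing through by -33600/361 gives the monic gcd n + 7.

7 + n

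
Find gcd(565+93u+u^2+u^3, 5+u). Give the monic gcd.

Euclidean algorithm in ℚ[u]:
  u^3+u^2+93u+565 = (u^2−4u+113)(u+5) + (0)
The last nonzero remainder u+5 is already monic.

5+u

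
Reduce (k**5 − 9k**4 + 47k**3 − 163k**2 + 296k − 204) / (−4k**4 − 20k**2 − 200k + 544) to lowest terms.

Repeated division with remainder:
  k**5 − 9k**4 + 47k**3 − 163k**2 + 296k − 204 = (−(1/4)k + 9/4)(−4k**4 − 20k**2 − 200k + 544) + (42k**3 − 168k**2 + 882k − 1428)
  −4k**4 − 20k**2 − 200k + 544 = (−(2/21)k − 8/21)(42k**3 − 168k**2 + 882k − 1428) + (0)
Last nonzero remainder: 42k**3 − 168k**2 + 882k − 1428. Dividing through by 42 gives the monic gcd k**3 − 4k**2 + 21k − 34.
Cancel k**3 − 4k**2 + 21k − 34 from numerator and denominator to get the reduced form.

(−k**2 + 5k − 6)/(4k + 16)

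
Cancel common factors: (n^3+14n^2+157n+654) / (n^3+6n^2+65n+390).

(n^2+8n+109)/(n^2+65)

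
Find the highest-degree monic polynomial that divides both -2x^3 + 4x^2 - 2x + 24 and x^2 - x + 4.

1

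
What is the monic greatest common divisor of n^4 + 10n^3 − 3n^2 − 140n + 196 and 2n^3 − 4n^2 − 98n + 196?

n^2 + 5n − 14

Apply the Euclidean algorithm:
  n^4 + 10n^3 − 3n^2 − 140n + 196 = ((1/2)n + 6)(2n^3 − 4n^2 − 98n + 196) + (70n^2 + 350n − 980)
  2n^3 − 4n^2 − 98n + 196 = ((1/35)n − 1/5)(70n^2 + 350n − 980) + (0)
Last nonzero remainder: 70n^2 + 350n − 980. Dividing through by 70 gives the monic gcd n^2 + 5n − 14.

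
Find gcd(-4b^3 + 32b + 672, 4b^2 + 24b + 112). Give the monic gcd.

Euclidean algorithm in ℚ[b]:
  -4b^3 + 32b + 672 = (-b + 6)(4b^2 + 24b + 112) + (0)
Last nonzero remainder: 4b^2 + 24b + 112. Dividing through by 4 gives the monic gcd b^2 + 6b + 28.

b^2 + 6b + 28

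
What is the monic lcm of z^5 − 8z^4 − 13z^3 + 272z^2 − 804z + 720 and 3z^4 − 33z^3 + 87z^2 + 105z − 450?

Repeated division with remainder:
  z^5 − 8z^4 − 13z^3 + 272z^2 − 804z + 720 = ((1/3)z + 1)(3z^4 − 33z^3 + 87z^2 + 105z − 450) + (−9z^3 + 150z^2 − 759z + 1170)
  3z^4 − 33z^3 + 87z^2 + 105z − 450 = (−(1/3)z − 17/9)(−9z^3 + 150z^2 − 759z + 1170) + ((352/3)z^2 − (2816/3)z + 1760)
  −9z^3 + 150z^2 − 759z + 1170 = (−(27/352)z + 117/176)((352/3)z^2 − (2816/3)z + 1760) + (0)
Last nonzero remainder: (352/3)z^2 − (2816/3)z + 1760. Dividing through by 352/3 gives the monic gcd z^2 − 8z + 15.
Then lcm(f, g) = f·g / gcd(f, g); expanding and making the result monic gives the answer.

z^7 − 11z^6 + z^5 + 391z^4 − 1490z^3 + 412z^2 + 5880z − 7200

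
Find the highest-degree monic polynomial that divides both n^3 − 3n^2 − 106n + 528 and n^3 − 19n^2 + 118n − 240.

n^2 − 14n + 48

Apply the Euclidean algorithm:
  n^3 − 3n^2 − 106n + 528 = (n^3 − 19n^2 + 118n − 240) + (16n^2 − 224n + 768)
  n^3 − 19n^2 + 118n − 240 = ((1/16)n − 5/16)(16n^2 − 224n + 768) + (0)
Last nonzero remainder: 16n^2 − 224n + 768. Dividing through by 16 gives the monic gcd n^2 − 14n + 48.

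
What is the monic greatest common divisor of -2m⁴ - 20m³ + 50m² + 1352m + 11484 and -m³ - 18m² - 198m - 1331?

Repeated division with remainder:
  -2m⁴ - 20m³ + 50m² + 1352m + 11484 = (2m - 16)(-m³ - 18m² - 198m - 1331) + (158m² + 846m - 9812)
  -m³ - 18m² - 198m - 1331 = (-(1/158)m - 999/12482)(158m² + 846m - 9812) + (-(1200715/6241)m - 13207865/6241)
  158m² + 846m - 9812 = (-(986078/1200715)m + 5566972/1200715)(-(1200715/6241)m - 13207865/6241) + (0)
Last nonzero remainder: -(1200715/6241)m - 13207865/6241. Dividing through by -1200715/6241 gives the monic gcd m + 11.

m + 11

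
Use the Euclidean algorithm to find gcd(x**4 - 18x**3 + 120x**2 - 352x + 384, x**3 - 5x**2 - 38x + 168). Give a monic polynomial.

Euclidean algorithm in ℚ[x]:
  x**4 - 18x**3 + 120x**2 - 352x + 384 = (x - 13)(x**3 - 5x**2 - 38x + 168) + (93x**2 - 1014x + 2568)
  x**3 - 5x**2 - 38x + 168 = ((1/93)x + 61/961)(93x**2 - 1014x + 2568) + (-(1200/961)x + 4800/961)
  93x**2 - 1014x + 2568 = (-(29791/400)x + 102827/200)(-(1200/961)x + 4800/961) + (0)
Last nonzero remainder: -(1200/961)x + 4800/961. Dividing through by -1200/961 gives the monic gcd x - 4.

x - 4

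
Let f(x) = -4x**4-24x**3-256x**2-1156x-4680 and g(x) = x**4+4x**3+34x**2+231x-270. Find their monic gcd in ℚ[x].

x**2-x+45

Euclidean algorithm in ℚ[x]:
  -4x**4-24x**3-256x**2-1156x-4680 = (-4)(x**4+4x**3+34x**2+231x-270) + (-8x**3-120x**2-232x-5760)
  x**4+4x**3+34x**2+231x-270 = (-(1/8)x+11/8)(-8x**3-120x**2-232x-5760) + (170x**2-170x+7650)
  -8x**3-120x**2-232x-5760 = (-(4/85)x-64/85)(170x**2-170x+7650) + (0)
Last nonzero remainder: 170x**2-170x+7650. Dividing through by 170 gives the monic gcd x**2-x+45.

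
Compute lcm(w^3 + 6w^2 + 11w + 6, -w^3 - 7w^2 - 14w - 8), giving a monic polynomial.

w^4 + 10w^3 + 35w^2 + 50w + 24

Apply the Euclidean algorithm:
  w^3 + 6w^2 + 11w + 6 = (-1)(-w^3 - 7w^2 - 14w - 8) + (-w^2 - 3w - 2)
  -w^3 - 7w^2 - 14w - 8 = (w + 4)(-w^2 - 3w - 2) + (0)
Last nonzero remainder: -w^2 - 3w - 2. Dividing through by -1 gives the monic gcd w^2 + 3w + 2.
Then lcm(f, g) = f·g / gcd(f, g); expanding and making the result monic gives the answer.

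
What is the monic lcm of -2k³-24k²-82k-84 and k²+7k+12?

Repeated division with remainder:
  -2k³-24k²-82k-84 = (-2k-10)(k²+7k+12) + (12k+36)
  k²+7k+12 = ((1/12)k+1/3)(12k+36) + (0)
Last nonzero remainder: 12k+36. Dividing through by 12 gives the monic gcd k+3.
Then lcm(f, g) = f·g / gcd(f, g); expanding and making the result monic gives the answer.

k⁴+16k³+89k²+206k+168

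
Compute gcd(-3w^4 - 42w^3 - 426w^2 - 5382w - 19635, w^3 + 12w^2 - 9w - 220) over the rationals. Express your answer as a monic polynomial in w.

By polynomial division,
  -3w^4 - 42w^3 - 426w^2 - 5382w - 19635 = (-3w - 6)(w^3 + 12w^2 - 9w - 220) + (-381w^2 - 6096w - 20955)
  w^3 + 12w^2 - 9w - 220 = (-(1/381)w + 4/381)(-381w^2 - 6096w - 20955) + (0)
Last nonzero remainder: -381w^2 - 6096w - 20955. Dividing through by -381 gives the monic gcd w^2 + 16w + 55.

w^2 + 16w + 55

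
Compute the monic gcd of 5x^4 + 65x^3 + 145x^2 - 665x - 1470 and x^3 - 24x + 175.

x + 7

Apply the Euclidean algorithm:
  5x^4 + 65x^3 + 145x^2 - 665x - 1470 = (5x + 65)(x^3 - 24x + 175) + (265x^2 + 20x - 12845)
  x^3 - 24x + 175 = ((1/265)x - 4/14045)(265x^2 + 20x - 12845) + ((68757/2809)x + 481299/2809)
  265x^2 + 20x - 12845 = ((744385/68757)x - 5154515/68757)((68757/2809)x + 481299/2809) + (0)
Last nonzero remainder: (68757/2809)x + 481299/2809. Dividing through by 68757/2809 gives the monic gcd x + 7.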